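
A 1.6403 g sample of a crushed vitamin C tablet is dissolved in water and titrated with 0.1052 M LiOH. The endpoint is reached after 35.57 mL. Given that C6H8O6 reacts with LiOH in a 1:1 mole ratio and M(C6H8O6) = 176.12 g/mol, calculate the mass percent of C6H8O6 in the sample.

40.2%

n(LiOH) = 0.1052 x 0.03557 = 0.003742 mol.
n(C6H8O6) = 0.003742 / 1 = 0.003742 mol.
mass of C6H8O6 = 0.003742 x 176.12 = 0.6590 g.
% purity = 0.6590 / 1.6403 x 100 = 40.2%.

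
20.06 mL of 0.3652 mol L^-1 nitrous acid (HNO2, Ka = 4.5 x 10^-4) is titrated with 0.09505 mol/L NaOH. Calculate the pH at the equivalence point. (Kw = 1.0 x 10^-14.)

8.11

n(HNO2) = 0.3652 x 0.02006 = 0.007326 mol; V(NaOH) at equivalence = 0.007326/0.09505 = 0.07707 L.
At equivalence all the acid is converted to NO2-; total volume = 0.02006 + 0.07707 = 0.09713 L, so [NO2-] = 0.007326/0.09713 = 0.07542 M.
Kb = Kw/Ka = 1.0e-14 / 4.5 x 10^-4 = 2.22e-11.
[OH^-] = sqrt(Kb x [NO2-]) = sqrt(2.22e-11 x 0.07542) = 1.29e-6 M.
pOH = 5.89, so pH = 14.00 - 5.89 = 8.11.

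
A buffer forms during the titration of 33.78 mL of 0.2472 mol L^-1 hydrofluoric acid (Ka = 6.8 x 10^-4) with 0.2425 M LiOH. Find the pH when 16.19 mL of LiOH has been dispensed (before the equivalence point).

Initial n(HF) = 0.2472 x 0.03378 = 0.008350 mol.
n(LiOH) added = 0.2425 x 0.01619 = 0.003926 mol, converting that many moles of HF to F-.
Remaining n(HF) = 0.004424 mol; n(F-) = 0.003926 mol.
By Henderson-Hasselbalch, pH = pKa + log([A^-]/[HA]) = 3.17 + log(0.003926/0.004424) = 3.17 + (-0.05) = 3.12.

3.12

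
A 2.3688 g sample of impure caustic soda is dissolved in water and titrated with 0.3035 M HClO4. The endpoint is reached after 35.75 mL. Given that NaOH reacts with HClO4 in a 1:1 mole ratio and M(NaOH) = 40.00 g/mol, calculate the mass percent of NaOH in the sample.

n(HClO4) = 0.3035 x 0.03575 = 0.01085 mol.
n(NaOH) = 0.01085 / 1 = 0.01085 mol.
mass of NaOH = 0.01085 x 40.00 = 0.4340 g.
% purity = 0.4340 / 2.3688 x 100 = 18.3%.

18.3%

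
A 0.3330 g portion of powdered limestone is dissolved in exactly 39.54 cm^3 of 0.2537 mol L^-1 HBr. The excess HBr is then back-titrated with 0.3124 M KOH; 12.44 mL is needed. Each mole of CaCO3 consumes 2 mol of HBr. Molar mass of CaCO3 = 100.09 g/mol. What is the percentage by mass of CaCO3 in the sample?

Total n(HBr) added = 0.2537 x 0.03954 = 0.01003 mol.
n(KOH) used = 0.3124 x 0.01244 = 0.003886 mol, which equals the excess n(HBr).
So n(HBr) consumed by the sample = 0.01003 - 0.003886 = 0.006145 mol.
n(CaCO3) = 0.006145 / 2 = 0.003073 mol.
mass CaCO3 = 0.003073 x 100.09 = 0.3075 g, so %CaCO3 = 0.3075/0.3330 x 100 = 92.4%.

92.4%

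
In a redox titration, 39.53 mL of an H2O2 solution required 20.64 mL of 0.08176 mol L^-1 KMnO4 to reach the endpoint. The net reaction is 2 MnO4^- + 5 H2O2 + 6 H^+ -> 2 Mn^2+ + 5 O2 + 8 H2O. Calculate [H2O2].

0.107 M

n(KMnO4) = 0.08176 x 0.02064 = 0.001688 mol.
From the balanced equation, 2 mol KMnO4 reacts with 5 mol H2O2, so n(H2O2) = 0.001688 x 5/2 = 0.004219 mol.
[H2O2] = 0.004219 / 0.03953 L = 0.107 M.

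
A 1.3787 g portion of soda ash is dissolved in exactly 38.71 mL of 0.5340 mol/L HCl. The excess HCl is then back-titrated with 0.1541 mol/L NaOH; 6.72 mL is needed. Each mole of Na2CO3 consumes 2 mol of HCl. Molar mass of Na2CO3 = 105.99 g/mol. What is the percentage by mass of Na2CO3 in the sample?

Total n(HCl) added = 0.5340 x 0.03871 = 0.02067 mol.
n(NaOH) used = 0.1541 x 0.006720 = 0.001036 mol, which equals the excess n(HCl).
So n(HCl) consumed by the sample = 0.02067 - 0.001036 = 0.01964 mol.
n(Na2CO3) = 0.01964 / 2 = 0.009818 mol.
mass Na2CO3 = 0.009818 x 105.99 = 1.041 g, so %Na2CO3 = 1.041/1.3787 x 100 = 75.5%.

75.5%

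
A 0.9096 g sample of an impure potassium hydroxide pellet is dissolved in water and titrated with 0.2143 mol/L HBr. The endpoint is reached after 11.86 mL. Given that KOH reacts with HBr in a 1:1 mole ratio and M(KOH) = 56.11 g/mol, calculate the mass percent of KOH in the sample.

15.7%

n(HBr) = 0.2143 x 0.01186 = 0.002542 mol.
n(KOH) = 0.002542 / 1 = 0.002542 mol.
mass of KOH = 0.002542 x 56.11 = 0.1426 g.
% purity = 0.1426 / 0.9096 x 100 = 15.7%.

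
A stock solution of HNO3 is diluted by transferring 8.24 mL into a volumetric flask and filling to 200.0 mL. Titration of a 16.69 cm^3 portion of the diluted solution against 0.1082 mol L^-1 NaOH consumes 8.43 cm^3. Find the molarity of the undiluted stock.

n(NaOH) = 0.1082 x 0.008430 = 0.0009121 mol.
n(HNO3) in the aliquot = 0.0009121 mol.
[diluted HNO3] = 0.0009121 / 0.01669 = 0.05465 M.
Dilution factor = 200.0/8.240 = 24.27, so [stock] = 0.05465 x 24.27 = 1.33 M.

1.33 M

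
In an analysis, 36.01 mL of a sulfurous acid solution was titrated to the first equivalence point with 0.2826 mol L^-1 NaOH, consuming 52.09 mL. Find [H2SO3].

n(NaOH) = 0.2826 x 0.05209 = 0.01472 mol.
At the first equivalence point, 1 mol OH^- react per mol H2SO3, so n(H2SO3) = 0.01472 / 1 = 0.01472 mol.
[H2SO3] = 0.01472 / 0.03601 L = 0.409 M.

0.409 M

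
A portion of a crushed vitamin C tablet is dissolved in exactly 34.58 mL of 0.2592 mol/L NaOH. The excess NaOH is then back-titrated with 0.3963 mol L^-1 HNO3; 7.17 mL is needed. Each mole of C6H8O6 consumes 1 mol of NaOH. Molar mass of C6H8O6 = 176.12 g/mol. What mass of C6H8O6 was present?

1.08 g

Total n(NaOH) added = 0.2592 x 0.03458 = 0.008963 mol.
n(HNO3) used = 0.3963 x 0.007170 = 0.002841 mol, which equals the excess n(NaOH).
So n(NaOH) consumed by the sample = 0.008963 - 0.002841 = 0.006122 mol.
n(C6H8O6) = 0.006122 / 1 = 0.006122 mol.
mass = 0.006122 mol x 176.12 g/mol = 1.08 g.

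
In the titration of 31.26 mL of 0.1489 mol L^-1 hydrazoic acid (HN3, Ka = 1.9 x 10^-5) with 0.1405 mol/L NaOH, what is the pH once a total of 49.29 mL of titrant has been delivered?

12.45

n(acid) = 0.1489 x 0.03126 = 0.004655 mol; n(NaOH) added = 0.1405 x 0.04929 = 0.006925 mol.
Base is in excess by 0.006925 - 0.004655 = 0.002271 mol in a total volume of 0.08055 L.
[OH^-] = 0.002271/0.08055 = 0.02819 M, so pOH = 1.55 and pH = 14.00 - 1.55 = 12.45.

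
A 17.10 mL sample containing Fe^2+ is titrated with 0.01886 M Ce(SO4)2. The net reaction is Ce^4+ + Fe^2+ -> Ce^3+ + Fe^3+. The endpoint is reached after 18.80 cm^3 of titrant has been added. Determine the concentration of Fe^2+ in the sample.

n(Ce(SO4)2) = 0.01886 x 0.01880 = 0.0003546 mol.
From the balanced equation, 1 mol Ce(SO4)2 reacts with 1 mol Fe^2+, so n(Fe^2+) = 0.0003546 x 1/1 = 0.0003546 mol.
[Fe^2+] = 0.0003546 / 0.01710 L = 0.0207 M.

0.0207 M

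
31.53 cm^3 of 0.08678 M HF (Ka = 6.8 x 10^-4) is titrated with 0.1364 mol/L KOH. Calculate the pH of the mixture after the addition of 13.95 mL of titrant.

3.53

Initial n(HF) = 0.08678 x 0.03153 = 0.002736 mol.
n(KOH) added = 0.1364 x 0.01395 = 0.001903 mol, converting that many moles of HF to F-.
Remaining n(HF) = 0.0008334 mol; n(F-) = 0.001903 mol.
By Henderson-Hasselbalch, pH = pKa + log([A^-]/[HA]) = 3.17 + log(0.001903/0.0008334) = 3.17 + (+0.36) = 3.53.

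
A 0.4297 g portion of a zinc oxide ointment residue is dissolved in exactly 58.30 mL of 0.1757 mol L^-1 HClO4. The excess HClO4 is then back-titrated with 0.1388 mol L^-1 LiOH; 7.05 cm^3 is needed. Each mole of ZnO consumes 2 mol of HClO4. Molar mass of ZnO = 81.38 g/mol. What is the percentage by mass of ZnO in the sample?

Total n(HClO4) added = 0.1757 x 0.05830 = 0.01024 mol.
n(LiOH) used = 0.1388 x 0.007050 = 0.0009785 mol, which equals the excess n(HClO4).
So n(HClO4) consumed by the sample = 0.01024 - 0.0009785 = 0.009265 mol.
n(ZnO) = 0.009265 / 2 = 0.004632 mol.
mass ZnO = 0.004632 x 81.38 = 0.3770 g, so %ZnO = 0.3770/0.4297 x 100 = 87.7%.

87.7%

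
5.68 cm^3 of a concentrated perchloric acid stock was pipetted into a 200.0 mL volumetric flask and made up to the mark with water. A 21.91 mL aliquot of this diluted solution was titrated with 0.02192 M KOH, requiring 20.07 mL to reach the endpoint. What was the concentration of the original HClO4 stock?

n(KOH) = 0.02192 x 0.02007 = 0.0004399 mol.
n(HClO4) in the aliquot = 0.0004399 mol.
[diluted HClO4] = 0.0004399 / 0.02191 = 0.02008 M.
Dilution factor = 200.0/5.680 = 35.21, so [stock] = 0.02008 x 35.21 = 0.707 M.

0.707 M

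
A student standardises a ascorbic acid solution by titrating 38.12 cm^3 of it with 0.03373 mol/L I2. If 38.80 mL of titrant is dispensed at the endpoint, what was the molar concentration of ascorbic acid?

n(I2) = 0.03373 x 0.03880 = 0.001309 mol.
From the balanced equation, 1 mol I2 reacts with 1 mol ascorbic acid, so n(ascorbic acid) = 0.001309 x 1/1 = 0.001309 mol.
[ascorbic acid] = 0.001309 / 0.03812 L = 0.0343 M.

0.0343 M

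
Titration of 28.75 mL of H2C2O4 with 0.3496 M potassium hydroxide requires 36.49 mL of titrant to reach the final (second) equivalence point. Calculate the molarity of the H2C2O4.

n(KOH) = 0.3496 x 0.03649 = 0.01276 mol.
At the final (second) equivalence point, 2 mol OH^- react per mol H2C2O4, so n(H2C2O4) = 0.01276 / 2 = 0.006378 mol.
[H2C2O4] = 0.006378 / 0.02875 L = 0.222 M.

0.222 M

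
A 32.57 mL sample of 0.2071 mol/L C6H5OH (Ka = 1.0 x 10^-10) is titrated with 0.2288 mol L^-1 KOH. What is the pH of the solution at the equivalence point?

n(C6H5OH) = 0.2071 x 0.03257 = 0.006745 mol; V(KOH) at equivalence = 0.006745/0.2288 = 0.02948 L.
At equivalence all the acid is converted to C6H5O-; total volume = 0.03257 + 0.02948 = 0.06205 L, so [C6H5O-] = 0.006745/0.06205 = 0.1087 M.
Kb = Kw/Ka = 1.0e-14 / 1.0 x 10^-10 = 0.000100.
[OH^-] = sqrt(Kb x [C6H5O-]) = sqrt(0.000100 x 0.1087) = 0.00330 M.
pOH = 2.48, so pH = 14.00 - 2.48 = 11.52.

11.52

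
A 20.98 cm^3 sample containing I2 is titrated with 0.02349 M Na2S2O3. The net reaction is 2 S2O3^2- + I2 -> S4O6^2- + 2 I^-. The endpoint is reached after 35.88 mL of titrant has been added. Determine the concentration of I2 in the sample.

n(Na2S2O3) = 0.02349 x 0.03588 = 0.0008428 mol.
From the balanced equation, 2 mol Na2S2O3 reacts with 1 mol I2, so n(I2) = 0.0008428 x 1/2 = 0.0004214 mol.
[I2] = 0.0004214 / 0.02098 L = 0.0201 M.

0.0201 M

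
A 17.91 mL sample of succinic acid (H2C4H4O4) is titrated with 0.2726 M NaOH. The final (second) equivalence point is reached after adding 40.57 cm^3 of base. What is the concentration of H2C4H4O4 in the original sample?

n(NaOH) = 0.2726 x 0.04057 = 0.01106 mol.
At the final (second) equivalence point, 2 mol OH^- react per mol H2C4H4O4, so n(H2C4H4O4) = 0.01106 / 2 = 0.005530 mol.
[H2C4H4O4] = 0.005530 / 0.01791 L = 0.309 M.

0.309 M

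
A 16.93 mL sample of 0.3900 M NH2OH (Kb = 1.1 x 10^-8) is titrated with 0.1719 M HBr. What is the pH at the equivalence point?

n(NH2OH) = 0.3900 x 0.01693 = 0.006603 mol; V(HBr) at equivalence = 0.006603/0.1719 = 0.03841 L.
At equivalence the base is fully converted to NH3OH+; total volume = 0.05534 L, so [NH3OH+] = 0.006603/0.05534 = 0.1193 M.
Ka(NH3OH+) = Kw/Kb = 1.0e-14 / 1.1 x 10^-8 = 9.09e-7.
[H^+] = sqrt(Ka x [NH3OH+]) = sqrt(9.09e-7 x 0.1193) = 0.000329 M.
pH = -log(0.000329) = 3.48.

3.48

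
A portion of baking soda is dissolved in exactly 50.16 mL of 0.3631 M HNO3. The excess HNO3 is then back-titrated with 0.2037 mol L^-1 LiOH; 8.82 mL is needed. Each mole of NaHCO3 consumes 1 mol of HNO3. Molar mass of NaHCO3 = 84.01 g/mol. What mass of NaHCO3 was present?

1.38 g

Total n(HNO3) added = 0.3631 x 0.05016 = 0.01821 mol.
n(LiOH) used = 0.2037 x 0.008820 = 0.001797 mol, which equals the excess n(HNO3).
So n(HNO3) consumed by the sample = 0.01821 - 0.001797 = 0.01642 mol.
n(NaHCO3) = 0.01642 / 1 = 0.01642 mol.
mass = 0.01642 mol x 84.01 g/mol = 1.38 g.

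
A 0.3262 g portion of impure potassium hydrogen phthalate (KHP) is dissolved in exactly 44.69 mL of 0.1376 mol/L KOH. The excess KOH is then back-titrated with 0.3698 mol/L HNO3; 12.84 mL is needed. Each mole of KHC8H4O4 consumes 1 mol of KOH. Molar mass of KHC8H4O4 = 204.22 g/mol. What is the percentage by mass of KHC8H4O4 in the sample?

87.7%

Total n(KOH) added = 0.1376 x 0.04469 = 0.006149 mol.
n(HNO3) used = 0.3698 x 0.01284 = 0.004748 mol, which equals the excess n(KOH).
So n(KOH) consumed by the sample = 0.006149 - 0.004748 = 0.001401 mol.
n(KHC8H4O4) = 0.001401 / 1 = 0.001401 mol.
mass KHC8H4O4 = 0.001401 x 204.22 = 0.2861 g, so %KHC8H4O4 = 0.2861/0.3262 x 100 = 87.7%.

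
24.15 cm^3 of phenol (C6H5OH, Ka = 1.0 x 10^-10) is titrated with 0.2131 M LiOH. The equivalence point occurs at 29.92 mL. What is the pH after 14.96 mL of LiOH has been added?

14.96 mL is exactly half the equivalence volume (29.92/2), i.e. the half-equivalence point.
There, n(HA) = n(A^-), so pH = pKa = -log(1.0 x 10^-10) = 10.00.

10.00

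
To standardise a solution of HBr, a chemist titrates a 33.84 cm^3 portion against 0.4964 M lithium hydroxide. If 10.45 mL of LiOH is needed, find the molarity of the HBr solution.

n(LiOH) delivered = 0.4964 x 0.01045 = 0.005187 mol.
For a 1:1 reaction, n(HBr) = 0.005187 mol.
[HBr] = 0.005187 mol / 0.03384 L = 0.153 M.

0.153 M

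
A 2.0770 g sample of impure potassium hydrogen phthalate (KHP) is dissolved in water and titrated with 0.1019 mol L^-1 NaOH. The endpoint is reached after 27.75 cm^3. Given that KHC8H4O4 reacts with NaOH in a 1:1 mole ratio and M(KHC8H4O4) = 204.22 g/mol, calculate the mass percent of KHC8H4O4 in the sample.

27.8%

n(NaOH) = 0.1019 x 0.02775 = 0.002828 mol.
n(KHC8H4O4) = 0.002828 / 1 = 0.002828 mol.
mass of KHC8H4O4 = 0.002828 x 204.22 = 0.5775 g.
% purity = 0.5775 / 2.0770 x 100 = 27.8%.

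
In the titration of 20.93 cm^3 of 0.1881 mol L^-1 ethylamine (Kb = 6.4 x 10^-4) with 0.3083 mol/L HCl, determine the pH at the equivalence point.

n(C2H5NH2) = 0.1881 x 0.02093 = 0.003937 mol; V(HCl) at equivalence = 0.003937/0.3083 = 0.01277 L.
At equivalence the base is fully converted to C2H5NH3+; total volume = 0.03370 L, so [C2H5NH3+] = 0.003937/0.03370 = 0.1168 M.
Ka(C2H5NH3+) = Kw/Kb = 1.0e-14 / 6.4 x 10^-4 = 1.56e-11.
[H^+] = sqrt(Ka x [C2H5NH3+]) = sqrt(1.56e-11 x 0.1168) = 1.35e-6 M.
pH = -log(1.35e-6) = 5.87.

5.87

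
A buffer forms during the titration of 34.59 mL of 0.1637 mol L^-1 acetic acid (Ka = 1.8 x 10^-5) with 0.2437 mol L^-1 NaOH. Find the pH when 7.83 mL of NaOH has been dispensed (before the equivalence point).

Initial n(CH3COOH) = 0.1637 x 0.03459 = 0.005662 mol.
n(NaOH) added = 0.2437 x 0.007830 = 0.001908 mol, converting that many moles of CH3COOH to CH3COO-.
Remaining n(CH3COOH) = 0.003754 mol; n(CH3COO-) = 0.001908 mol.
By Henderson-Hasselbalch, pH = pKa + log([A^-]/[HA]) = 4.74 + log(0.001908/0.003754) = 4.74 + (-0.29) = 4.45.

4.45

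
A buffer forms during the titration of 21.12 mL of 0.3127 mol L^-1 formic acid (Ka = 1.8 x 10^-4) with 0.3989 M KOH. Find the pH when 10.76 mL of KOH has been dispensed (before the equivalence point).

Initial n(HCOOH) = 0.3127 x 0.02112 = 0.006604 mol.
n(KOH) added = 0.3989 x 0.01076 = 0.004292 mol, converting that many moles of HCOOH to HCOO-.
Remaining n(HCOOH) = 0.002312 mol; n(HCOO-) = 0.004292 mol.
By Henderson-Hasselbalch, pH = pKa + log([A^-]/[HA]) = 3.74 + log(0.004292/0.002312) = 3.74 + (+0.27) = 4.01.

4.01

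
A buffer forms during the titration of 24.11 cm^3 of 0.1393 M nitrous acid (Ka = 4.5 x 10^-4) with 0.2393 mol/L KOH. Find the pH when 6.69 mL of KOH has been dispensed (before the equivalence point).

3.31

Initial n(HNO2) = 0.1393 x 0.02411 = 0.003359 mol.
n(KOH) added = 0.2393 x 0.006690 = 0.001601 mol, converting that many moles of HNO2 to NO2-.
Remaining n(HNO2) = 0.001758 mol; n(NO2-) = 0.001601 mol.
By Henderson-Hasselbalch, pH = pKa + log([A^-]/[HA]) = 3.35 + log(0.001601/0.001758) = 3.35 + (-0.04) = 3.31.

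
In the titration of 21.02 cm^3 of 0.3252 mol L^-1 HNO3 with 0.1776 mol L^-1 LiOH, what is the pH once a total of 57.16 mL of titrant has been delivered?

12.63

n(acid) = 0.3252 x 0.02102 = 0.006836 mol; n(LiOH) added = 0.1776 x 0.05716 = 0.01015 mol.
Base is in excess by 0.01015 - 0.006836 = 0.003316 mol in a total volume of 0.07818 L.
[OH^-] = 0.003316/0.07818 = 0.04241 M, so pOH = 1.37 and pH = 14.00 - 1.37 = 12.63.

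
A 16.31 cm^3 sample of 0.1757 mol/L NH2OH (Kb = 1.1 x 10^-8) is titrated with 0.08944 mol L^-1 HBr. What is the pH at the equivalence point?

3.63

n(NH2OH) = 0.1757 x 0.01631 = 0.002866 mol; V(HBr) at equivalence = 0.002866/0.08944 = 0.03204 L.
At equivalence the base is fully converted to NH3OH+; total volume = 0.04835 L, so [NH3OH+] = 0.002866/0.04835 = 0.05927 M.
Ka(NH3OH+) = Kw/Kb = 1.0e-14 / 1.1 x 10^-8 = 9.09e-7.
[H^+] = sqrt(Ka x [NH3OH+]) = sqrt(9.09e-7 x 0.05927) = 0.000232 M.
pH = -log(0.000232) = 3.63.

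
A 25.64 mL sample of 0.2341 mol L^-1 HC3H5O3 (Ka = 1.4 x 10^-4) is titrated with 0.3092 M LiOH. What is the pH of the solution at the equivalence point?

n(HC3H5O3) = 0.2341 x 0.02564 = 0.006002 mol; V(LiOH) at equivalence = 0.006002/0.3092 = 0.01941 L.
At equivalence all the acid is converted to C3H5O3-; total volume = 0.02564 + 0.01941 = 0.04505 L, so [C3H5O3-] = 0.006002/0.04505 = 0.1332 M.
Kb = Kw/Ka = 1.0e-14 / 1.4 x 10^-4 = 7.14e-11.
[OH^-] = sqrt(Kb x [C3H5O3-]) = sqrt(7.14e-11 x 0.1332) = 3.08e-6 M.
pOH = 5.51, so pH = 14.00 - 5.51 = 8.49.

8.49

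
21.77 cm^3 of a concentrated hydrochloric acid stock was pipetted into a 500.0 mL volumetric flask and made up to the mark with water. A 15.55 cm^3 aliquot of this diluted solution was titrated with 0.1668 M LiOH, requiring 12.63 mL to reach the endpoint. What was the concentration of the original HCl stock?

n(LiOH) = 0.1668 x 0.01263 = 0.002107 mol.
n(HCl) in the aliquot = 0.002107 mol.
[diluted HCl] = 0.002107 / 0.01555 = 0.1355 M.
Dilution factor = 500.0/21.77 = 22.97, so [stock] = 0.1355 x 22.97 = 3.11 M.

3.11 M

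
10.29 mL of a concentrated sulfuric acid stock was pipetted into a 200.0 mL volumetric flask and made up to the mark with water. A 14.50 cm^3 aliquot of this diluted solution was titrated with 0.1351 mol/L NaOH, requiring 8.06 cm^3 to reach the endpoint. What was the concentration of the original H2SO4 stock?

n(NaOH) = 0.1351 x 0.008060 = 0.001089 mol.
n(H2SO4) in the aliquot = 0.001089 x 1/2 = 0.0005445 mol.
[diluted H2SO4] = 0.0005445 / 0.01450 = 0.03755 M.
Dilution factor = 200.0/10.29 = 19.44, so [stock] = 0.03755 x 19.44 = 0.730 M.

0.730 M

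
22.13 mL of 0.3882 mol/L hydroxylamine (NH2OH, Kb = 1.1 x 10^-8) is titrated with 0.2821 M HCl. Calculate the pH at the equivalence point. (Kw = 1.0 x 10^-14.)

n(NH2OH) = 0.3882 x 0.02213 = 0.008591 mol; V(HCl) at equivalence = 0.008591/0.2821 = 0.03045 L.
At equivalence the base is fully converted to NH3OH+; total volume = 0.05258 L, so [NH3OH+] = 0.008591/0.05258 = 0.1634 M.
Ka(NH3OH+) = Kw/Kb = 1.0e-14 / 1.1 x 10^-8 = 9.09e-7.
[H^+] = sqrt(Ka x [NH3OH+]) = sqrt(9.09e-7 x 0.1634) = 0.000385 M.
pH = -log(0.000385) = 3.41.

3.41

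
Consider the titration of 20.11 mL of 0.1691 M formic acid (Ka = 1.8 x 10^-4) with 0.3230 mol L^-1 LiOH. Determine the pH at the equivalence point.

8.40

n(HCOOH) = 0.1691 x 0.02011 = 0.003401 mol; V(LiOH) at equivalence = 0.003401/0.3230 = 0.01053 L.
At equivalence all the acid is converted to HCOO-; total volume = 0.02011 + 0.01053 = 0.03064 L, so [HCOO-] = 0.003401/0.03064 = 0.1110 M.
Kb = Kw/Ka = 1.0e-14 / 1.8 x 10^-4 = 5.56e-11.
[OH^-] = sqrt(Kb x [HCOO-]) = sqrt(5.56e-11 x 0.1110) = 2.48e-6 M.
pOH = 5.60, so pH = 14.00 - 5.60 = 8.40.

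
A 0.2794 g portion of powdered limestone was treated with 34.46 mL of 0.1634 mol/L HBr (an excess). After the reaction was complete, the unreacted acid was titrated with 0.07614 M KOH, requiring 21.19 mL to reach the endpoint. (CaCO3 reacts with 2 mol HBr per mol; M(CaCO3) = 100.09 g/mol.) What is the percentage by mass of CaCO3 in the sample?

72.0%

Total n(HBr) added = 0.1634 x 0.03446 = 0.005631 mol.
n(KOH) used = 0.07614 x 0.02119 = 0.001613 mol, which equals the excess n(HBr).
So n(HBr) consumed by the sample = 0.005631 - 0.001613 = 0.004017 mol.
n(CaCO3) = 0.004017 / 2 = 0.002009 mol.
mass CaCO3 = 0.002009 x 100.09 = 0.2010 g, so %CaCO3 = 0.2010/0.2794 x 100 = 72.0%.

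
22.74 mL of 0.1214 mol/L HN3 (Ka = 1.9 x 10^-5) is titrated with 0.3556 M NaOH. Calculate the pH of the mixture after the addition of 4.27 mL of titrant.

Initial n(HN3) = 0.1214 x 0.02274 = 0.002761 mol.
n(NaOH) added = 0.3556 x 0.004270 = 0.001518 mol, converting that many moles of HN3 to N3-.
Remaining n(HN3) = 0.001242 mol; n(N3-) = 0.001518 mol.
By Henderson-Hasselbalch, pH = pKa + log([A^-]/[HA]) = 4.72 + log(0.001518/0.001242) = 4.72 + (+0.09) = 4.81.

4.81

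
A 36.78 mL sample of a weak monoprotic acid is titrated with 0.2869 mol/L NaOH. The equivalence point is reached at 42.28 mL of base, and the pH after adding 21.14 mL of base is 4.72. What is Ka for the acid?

21.14 mL is half of the equivalence volume, so this is the half-equivalence point where [HA] = [A^-].
At half-equivalence pH = pKa, so pKa = 4.72.
Ka = 10^(-4.72) = 1.9 x 10^-5.

1.9 x 10^-5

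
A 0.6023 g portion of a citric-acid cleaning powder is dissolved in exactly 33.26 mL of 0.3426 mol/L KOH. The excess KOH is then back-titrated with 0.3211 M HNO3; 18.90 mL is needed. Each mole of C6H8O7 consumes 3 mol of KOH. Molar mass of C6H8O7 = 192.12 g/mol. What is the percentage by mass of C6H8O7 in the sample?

Total n(KOH) added = 0.3426 x 0.03326 = 0.01139 mol.
n(HNO3) used = 0.3211 x 0.01890 = 0.006069 mol, which equals the excess n(KOH).
So n(KOH) consumed by the sample = 0.01139 - 0.006069 = 0.005326 mol.
n(C6H8O7) = 0.005326 / 3 = 0.001775 mol.
mass C6H8O7 = 0.001775 x 192.12 = 0.3411 g, so %C6H8O7 = 0.3411/0.6023 x 100 = 56.6%.

56.6%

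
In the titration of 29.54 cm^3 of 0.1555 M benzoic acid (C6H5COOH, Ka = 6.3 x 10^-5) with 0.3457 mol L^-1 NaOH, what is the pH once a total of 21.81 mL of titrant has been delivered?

n(acid) = 0.1555 x 0.02954 = 0.004593 mol; n(NaOH) added = 0.3457 x 0.02181 = 0.007540 mol.
Base is in excess by 0.007540 - 0.004593 = 0.002946 mol in a total volume of 0.05135 L.
[OH^-] = 0.002946/0.05135 = 0.05738 M, so pOH = 1.24 and pH = 14.00 - 1.24 = 12.76.

12.76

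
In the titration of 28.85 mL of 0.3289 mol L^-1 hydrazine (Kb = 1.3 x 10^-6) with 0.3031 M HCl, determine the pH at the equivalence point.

n(N2H4) = 0.3289 x 0.02885 = 0.009489 mol; V(HCl) at equivalence = 0.009489/0.3031 = 0.03131 L.
At equivalence the base is fully converted to N2H5+; total volume = 0.06016 L, so [N2H5+] = 0.009489/0.06016 = 0.1577 M.
Ka(N2H5+) = Kw/Kb = 1.0e-14 / 1.3 x 10^-6 = 7.69e-9.
[H^+] = sqrt(Ka x [N2H5+]) = sqrt(7.69e-9 x 0.1577) = 3.48e-5 M.
pH = -log(3.48e-5) = 4.46.

4.46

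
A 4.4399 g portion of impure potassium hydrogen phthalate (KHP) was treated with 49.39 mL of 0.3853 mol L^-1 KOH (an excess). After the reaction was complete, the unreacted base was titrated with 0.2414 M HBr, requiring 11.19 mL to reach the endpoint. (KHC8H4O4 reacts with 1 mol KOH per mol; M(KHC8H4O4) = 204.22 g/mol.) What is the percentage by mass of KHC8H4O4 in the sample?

Total n(KOH) added = 0.3853 x 0.04939 = 0.01903 mol.
n(HBr) used = 0.2414 x 0.01119 = 0.002701 mol, which equals the excess n(KOH).
So n(KOH) consumed by the sample = 0.01903 - 0.002701 = 0.01633 mol.
n(KHC8H4O4) = 0.01633 / 1 = 0.01633 mol.
mass KHC8H4O4 = 0.01633 x 204.22 = 3.335 g, so %KHC8H4O4 = 3.335/4.4399 x 100 = 75.1%.

75.1%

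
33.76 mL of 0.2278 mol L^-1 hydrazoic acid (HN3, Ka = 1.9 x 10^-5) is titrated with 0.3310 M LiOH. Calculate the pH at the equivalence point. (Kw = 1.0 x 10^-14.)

8.93

n(HN3) = 0.2278 x 0.03376 = 0.007691 mol; V(LiOH) at equivalence = 0.007691/0.3310 = 0.02323 L.
At equivalence all the acid is converted to N3-; total volume = 0.03376 + 0.02323 = 0.05699 L, so [N3-] = 0.007691/0.05699 = 0.1349 M.
Kb = Kw/Ka = 1.0e-14 / 1.9 x 10^-5 = 5.26e-10.
[OH^-] = sqrt(Kb x [N3-]) = sqrt(5.26e-10 x 0.1349) = 8.43e-6 M.
pOH = 5.07, so pH = 14.00 - 5.07 = 8.93.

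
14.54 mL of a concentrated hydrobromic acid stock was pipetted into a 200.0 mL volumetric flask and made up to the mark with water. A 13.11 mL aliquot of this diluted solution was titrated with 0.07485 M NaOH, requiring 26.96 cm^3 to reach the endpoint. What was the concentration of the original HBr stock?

2.12 M

n(NaOH) = 0.07485 x 0.02696 = 0.002018 mol.
n(HBr) in the aliquot = 0.002018 mol.
[diluted HBr] = 0.002018 / 0.01311 = 0.1539 M.
Dilution factor = 200.0/14.54 = 13.76, so [stock] = 0.1539 x 13.76 = 2.12 M.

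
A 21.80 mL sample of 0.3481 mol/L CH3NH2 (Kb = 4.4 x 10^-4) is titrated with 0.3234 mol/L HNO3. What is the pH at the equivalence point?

n(CH3NH2) = 0.3481 x 0.02180 = 0.007589 mol; V(HNO3) at equivalence = 0.007589/0.3234 = 0.02346 L.
At equivalence the base is fully converted to CH3NH3+; total volume = 0.04526 L, so [CH3NH3+] = 0.007589/0.04526 = 0.1676 M.
Ka(CH3NH3+) = Kw/Kb = 1.0e-14 / 4.4 x 10^-4 = 2.27e-11.
[H^+] = sqrt(Ka x [CH3NH3+]) = sqrt(2.27e-11 x 0.1676) = 1.95e-6 M.
pH = -log(1.95e-6) = 5.71.

5.71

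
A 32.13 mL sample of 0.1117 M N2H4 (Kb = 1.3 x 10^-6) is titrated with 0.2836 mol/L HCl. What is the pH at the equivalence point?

4.61

n(N2H4) = 0.1117 x 0.03213 = 0.003589 mol; V(HCl) at equivalence = 0.003589/0.2836 = 0.01265 L.
At equivalence the base is fully converted to N2H5+; total volume = 0.04478 L, so [N2H5+] = 0.003589/0.04478 = 0.08014 M.
Ka(N2H5+) = Kw/Kb = 1.0e-14 / 1.3 x 10^-6 = 7.69e-9.
[H^+] = sqrt(Ka x [N2H5+]) = sqrt(7.69e-9 x 0.08014) = 2.48e-5 M.
pH = -log(2.48e-5) = 4.61.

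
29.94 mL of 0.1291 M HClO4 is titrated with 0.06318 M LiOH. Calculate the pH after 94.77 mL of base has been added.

n(acid) = 0.1291 x 0.02994 = 0.003865 mol; n(LiOH) added = 0.06318 x 0.09477 = 0.005988 mol.
Base is in excess by 0.005988 - 0.003865 = 0.002122 mol in a total volume of 0.1247 L.
[OH^-] = 0.002122/0.1247 = 0.01702 M, so pOH = 1.77 and pH = 14.00 - 1.77 = 12.23.

12.23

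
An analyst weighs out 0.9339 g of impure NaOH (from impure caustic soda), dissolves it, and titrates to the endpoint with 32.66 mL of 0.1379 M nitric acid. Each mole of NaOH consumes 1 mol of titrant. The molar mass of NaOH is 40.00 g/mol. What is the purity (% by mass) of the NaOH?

19.3%

n(HNO3) = 0.1379 x 0.03266 = 0.004504 mol.
n(NaOH) = 0.004504 / 1 = 0.004504 mol.
mass of NaOH = 0.004504 x 40.00 = 0.1802 g.
% purity = 0.1802 / 0.9339 x 100 = 19.3%.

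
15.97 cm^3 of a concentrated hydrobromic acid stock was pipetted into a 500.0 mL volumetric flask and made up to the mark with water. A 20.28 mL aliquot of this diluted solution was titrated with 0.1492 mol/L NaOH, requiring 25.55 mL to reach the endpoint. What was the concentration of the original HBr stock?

5.89 M

n(NaOH) = 0.1492 x 0.02555 = 0.003812 mol.
n(HBr) in the aliquot = 0.003812 mol.
[diluted HBr] = 0.003812 / 0.02028 = 0.1880 M.
Dilution factor = 500.0/15.97 = 31.31, so [stock] = 0.1880 x 31.31 = 5.89 M.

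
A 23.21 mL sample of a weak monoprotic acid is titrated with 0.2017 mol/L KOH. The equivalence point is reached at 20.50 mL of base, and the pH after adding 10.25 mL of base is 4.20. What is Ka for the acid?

10.25 mL is half of the equivalence volume, so this is the half-equivalence point where [HA] = [A^-].
At half-equivalence pH = pKa, so pKa = 4.20.
Ka = 10^(-4.20) = 6.3 x 10^-5.

6.3 x 10^-5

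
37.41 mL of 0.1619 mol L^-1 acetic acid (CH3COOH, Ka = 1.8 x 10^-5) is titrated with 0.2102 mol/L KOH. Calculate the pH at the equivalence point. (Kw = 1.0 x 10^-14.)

8.85

n(CH3COOH) = 0.1619 x 0.03741 = 0.006057 mol; V(KOH) at equivalence = 0.006057/0.2102 = 0.02881 L.
At equivalence all the acid is converted to CH3COO-; total volume = 0.03741 + 0.02881 = 0.06622 L, so [CH3COO-] = 0.006057/0.06622 = 0.09146 M.
Kb = Kw/Ka = 1.0e-14 / 1.8 x 10^-5 = 5.56e-10.
[OH^-] = sqrt(Kb x [CH3COO-]) = sqrt(5.56e-10 x 0.09146) = 7.13e-6 M.
pOH = 5.15, so pH = 14.00 - 5.15 = 8.85.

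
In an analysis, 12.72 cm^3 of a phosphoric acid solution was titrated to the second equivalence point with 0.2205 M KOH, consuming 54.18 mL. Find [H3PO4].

0.470 M

n(KOH) = 0.2205 x 0.05418 = 0.01195 mol.
At the second equivalence point, 2 mol OH^- react per mol H3PO4, so n(H3PO4) = 0.01195 / 2 = 0.005973 mol.
[H3PO4] = 0.005973 / 0.01272 L = 0.470 M.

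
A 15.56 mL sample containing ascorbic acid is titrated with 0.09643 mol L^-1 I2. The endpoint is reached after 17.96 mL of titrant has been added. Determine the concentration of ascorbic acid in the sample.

n(I2) = 0.09643 x 0.01796 = 0.001732 mol.
From the balanced equation, 1 mol I2 reacts with 1 mol ascorbic acid, so n(ascorbic acid) = 0.001732 x 1/1 = 0.001732 mol.
[ascorbic acid] = 0.001732 / 0.01556 L = 0.111 M.

0.111 M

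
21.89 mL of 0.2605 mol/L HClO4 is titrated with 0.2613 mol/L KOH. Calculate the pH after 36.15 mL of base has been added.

12.81

n(acid) = 0.2605 x 0.02189 = 0.005702 mol; n(KOH) added = 0.2613 x 0.03615 = 0.009446 mol.
Base is in excess by 0.009446 - 0.005702 = 0.003744 mol in a total volume of 0.05804 L.
[OH^-] = 0.003744/0.05804 = 0.06450 M, so pOH = 1.19 and pH = 14.00 - 1.19 = 12.81.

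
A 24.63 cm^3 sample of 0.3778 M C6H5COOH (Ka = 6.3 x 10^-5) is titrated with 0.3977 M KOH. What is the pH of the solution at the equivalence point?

8.74

n(C6H5COOH) = 0.3778 x 0.02463 = 0.009305 mol; V(KOH) at equivalence = 0.009305/0.3977 = 0.02340 L.
At equivalence all the acid is converted to C6H5COO-; total volume = 0.02463 + 0.02340 = 0.04803 L, so [C6H5COO-] = 0.009305/0.04803 = 0.1937 M.
Kb = Kw/Ka = 1.0e-14 / 6.3 x 10^-5 = 1.59e-10.
[OH^-] = sqrt(Kb x [C6H5COO-]) = sqrt(1.59e-10 x 0.1937) = 5.55e-6 M.
pOH = 5.26, so pH = 14.00 - 5.26 = 8.74.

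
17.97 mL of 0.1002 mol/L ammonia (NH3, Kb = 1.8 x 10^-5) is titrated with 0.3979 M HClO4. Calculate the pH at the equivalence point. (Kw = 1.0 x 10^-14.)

5.18

n(NH3) = 0.1002 x 0.01797 = 0.001801 mol; V(HClO4) at equivalence = 0.001801/0.3979 = 0.004525 L.
At equivalence the base is fully converted to NH4+; total volume = 0.02250 L, so [NH4+] = 0.001801/0.02250 = 0.08004 M.
Ka(NH4+) = Kw/Kb = 1.0e-14 / 1.8 x 10^-5 = 5.56e-10.
[H^+] = sqrt(Ka x [NH4+]) = sqrt(5.56e-10 x 0.08004) = 6.67e-6 M.
pH = -log(6.67e-6) = 5.18.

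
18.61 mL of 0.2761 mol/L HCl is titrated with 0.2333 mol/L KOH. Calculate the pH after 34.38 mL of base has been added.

n(acid) = 0.2761 x 0.01861 = 0.005138 mol; n(KOH) added = 0.2333 x 0.03438 = 0.008021 mol.
Base is in excess by 0.008021 - 0.005138 = 0.002883 mol in a total volume of 0.05299 L.
[OH^-] = 0.002883/0.05299 = 0.05440 M, so pOH = 1.26 and pH = 14.00 - 1.26 = 12.74.

12.74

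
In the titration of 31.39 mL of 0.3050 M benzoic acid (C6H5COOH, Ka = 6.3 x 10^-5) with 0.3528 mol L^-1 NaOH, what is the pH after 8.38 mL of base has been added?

Initial n(C6H5COOH) = 0.3050 x 0.03139 = 0.009574 mol.
n(NaOH) added = 0.3528 x 0.008380 = 0.002956 mol, converting that many moles of C6H5COOH to C6H5COO-.
Remaining n(C6H5COOH) = 0.006617 mol; n(C6H5COO-) = 0.002956 mol.
By Henderson-Hasselbalch, pH = pKa + log([A^-]/[HA]) = 4.20 + log(0.002956/0.006617) = 4.20 + (-0.35) = 3.85.

3.85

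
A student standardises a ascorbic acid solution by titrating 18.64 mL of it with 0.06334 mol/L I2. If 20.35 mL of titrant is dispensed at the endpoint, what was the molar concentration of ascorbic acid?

n(I2) = 0.06334 x 0.02035 = 0.001289 mol.
From the balanced equation, 1 mol I2 reacts with 1 mol ascorbic acid, so n(ascorbic acid) = 0.001289 x 1/1 = 0.001289 mol.
[ascorbic acid] = 0.001289 / 0.01864 L = 0.0692 M.

0.0692 M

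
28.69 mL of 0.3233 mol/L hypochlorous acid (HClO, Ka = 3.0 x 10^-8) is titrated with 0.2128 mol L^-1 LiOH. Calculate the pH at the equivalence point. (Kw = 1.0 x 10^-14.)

10.32

n(HClO) = 0.3233 x 0.02869 = 0.009275 mol; V(LiOH) at equivalence = 0.009275/0.2128 = 0.04359 L.
At equivalence all the acid is converted to ClO-; total volume = 0.02869 + 0.04359 = 0.07228 L, so [ClO-] = 0.009275/0.07228 = 0.1283 M.
Kb = Kw/Ka = 1.0e-14 / 3.0 x 10^-8 = 3.33e-7.
[OH^-] = sqrt(Kb x [ClO-]) = sqrt(3.33e-7 x 0.1283) = 0.000207 M.
pOH = 3.68, so pH = 14.00 - 3.68 = 10.32.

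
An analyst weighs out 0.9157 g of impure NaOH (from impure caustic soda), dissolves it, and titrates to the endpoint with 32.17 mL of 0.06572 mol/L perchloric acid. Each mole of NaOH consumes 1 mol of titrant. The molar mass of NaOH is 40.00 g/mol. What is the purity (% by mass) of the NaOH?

n(HClO4) = 0.06572 x 0.03217 = 0.002114 mol.
n(NaOH) = 0.002114 / 1 = 0.002114 mol.
mass of NaOH = 0.002114 x 40.00 = 0.08457 g.
% purity = 0.08457 / 0.9157 x 100 = 9.24%.

9.24%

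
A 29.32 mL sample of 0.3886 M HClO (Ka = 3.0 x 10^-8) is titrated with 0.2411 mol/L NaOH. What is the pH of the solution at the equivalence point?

n(HClO) = 0.3886 x 0.02932 = 0.01139 mol; V(NaOH) at equivalence = 0.01139/0.2411 = 0.04726 L.
At equivalence all the acid is converted to ClO-; total volume = 0.02932 + 0.04726 = 0.07658 L, so [ClO-] = 0.01139/0.07658 = 0.1488 M.
Kb = Kw/Ka = 1.0e-14 / 3.0 x 10^-8 = 3.33e-7.
[OH^-] = sqrt(Kb x [ClO-]) = sqrt(3.33e-7 x 0.1488) = 0.000223 M.
pOH = 3.65, so pH = 14.00 - 3.65 = 10.35.

10.35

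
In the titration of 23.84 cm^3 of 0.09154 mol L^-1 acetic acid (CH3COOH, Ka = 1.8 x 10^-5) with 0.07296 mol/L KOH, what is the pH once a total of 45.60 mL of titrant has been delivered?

12.22

n(acid) = 0.09154 x 0.02384 = 0.002182 mol; n(KOH) added = 0.07296 x 0.04560 = 0.003327 mol.
Base is in excess by 0.003327 - 0.002182 = 0.001145 mol in a total volume of 0.06944 L.
[OH^-] = 0.001145/0.06944 = 0.01648 M, so pOH = 1.78 and pH = 14.00 - 1.78 = 12.22.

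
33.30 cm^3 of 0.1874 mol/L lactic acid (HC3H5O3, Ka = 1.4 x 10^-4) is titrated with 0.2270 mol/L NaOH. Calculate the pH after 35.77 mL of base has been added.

12.43

n(acid) = 0.1874 x 0.03330 = 0.006240 mol; n(NaOH) added = 0.2270 x 0.03577 = 0.008120 mol.
Base is in excess by 0.008120 - 0.006240 = 0.001879 mol in a total volume of 0.06907 L.
[OH^-] = 0.001879/0.06907 = 0.02721 M, so pOH = 1.57 and pH = 14.00 - 1.57 = 12.43.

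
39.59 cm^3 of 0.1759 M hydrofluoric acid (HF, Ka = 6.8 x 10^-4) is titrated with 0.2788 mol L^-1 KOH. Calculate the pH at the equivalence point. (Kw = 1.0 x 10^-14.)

n(HF) = 0.1759 x 0.03959 = 0.006964 mol; V(KOH) at equivalence = 0.006964/0.2788 = 0.02498 L.
At equivalence all the acid is converted to F-; total volume = 0.03959 + 0.02498 = 0.06457 L, so [F-] = 0.006964/0.06457 = 0.1079 M.
Kb = Kw/Ka = 1.0e-14 / 6.8 x 10^-4 = 1.47e-11.
[OH^-] = sqrt(Kb x [F-]) = sqrt(1.47e-11 x 0.1079) = 1.26e-6 M.
pOH = 5.90, so pH = 14.00 - 5.90 = 8.10.

8.10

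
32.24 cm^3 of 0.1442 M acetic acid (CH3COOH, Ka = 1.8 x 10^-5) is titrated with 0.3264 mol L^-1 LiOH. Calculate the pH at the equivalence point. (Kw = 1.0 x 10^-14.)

n(CH3COOH) = 0.1442 x 0.03224 = 0.004649 mol; V(LiOH) at equivalence = 0.004649/0.3264 = 0.01424 L.
At equivalence all the acid is converted to CH3COO-; total volume = 0.03224 + 0.01424 = 0.04648 L, so [CH3COO-] = 0.004649/0.04648 = 0.1000 M.
Kb = Kw/Ka = 1.0e-14 / 1.8 x 10^-5 = 5.56e-10.
[OH^-] = sqrt(Kb x [CH3COO-]) = sqrt(5.56e-10 x 0.1000) = 7.45e-6 M.
pOH = 5.13, so pH = 14.00 - 5.13 = 8.87.

8.87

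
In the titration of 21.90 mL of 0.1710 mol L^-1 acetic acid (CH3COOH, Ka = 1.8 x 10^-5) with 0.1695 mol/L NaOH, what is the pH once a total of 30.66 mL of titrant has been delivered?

12.44

n(acid) = 0.1710 x 0.02190 = 0.003745 mol; n(NaOH) added = 0.1695 x 0.03066 = 0.005197 mol.
Base is in excess by 0.005197 - 0.003745 = 0.001452 mol in a total volume of 0.05256 L.
[OH^-] = 0.001452/0.05256 = 0.02763 M, so pOH = 1.56 and pH = 14.00 - 1.56 = 12.44.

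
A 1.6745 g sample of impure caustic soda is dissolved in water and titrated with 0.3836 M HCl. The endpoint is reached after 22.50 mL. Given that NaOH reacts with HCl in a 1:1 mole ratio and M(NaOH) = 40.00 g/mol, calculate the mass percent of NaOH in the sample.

20.6%

n(HCl) = 0.3836 x 0.02250 = 0.008631 mol.
n(NaOH) = 0.008631 / 1 = 0.008631 mol.
mass of NaOH = 0.008631 x 40.00 = 0.3452 g.
% purity = 0.3452 / 1.6745 x 100 = 20.6%.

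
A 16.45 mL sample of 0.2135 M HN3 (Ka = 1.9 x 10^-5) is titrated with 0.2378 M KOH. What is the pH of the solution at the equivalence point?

8.89

n(HN3) = 0.2135 x 0.01645 = 0.003512 mol; V(KOH) at equivalence = 0.003512/0.2378 = 0.01477 L.
At equivalence all the acid is converted to N3-; total volume = 0.01645 + 0.01477 = 0.03122 L, so [N3-] = 0.003512/0.03122 = 0.1125 M.
Kb = Kw/Ka = 1.0e-14 / 1.9 x 10^-5 = 5.26e-10.
[OH^-] = sqrt(Kb x [N3-]) = sqrt(5.26e-10 x 0.1125) = 7.69e-6 M.
pOH = 5.11, so pH = 14.00 - 5.11 = 8.89.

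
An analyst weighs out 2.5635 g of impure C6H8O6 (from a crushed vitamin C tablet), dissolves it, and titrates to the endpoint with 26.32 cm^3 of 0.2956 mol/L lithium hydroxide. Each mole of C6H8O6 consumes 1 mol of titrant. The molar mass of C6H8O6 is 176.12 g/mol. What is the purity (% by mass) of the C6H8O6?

53.5%

n(LiOH) = 0.2956 x 0.02632 = 0.007780 mol.
n(C6H8O6) = 0.007780 / 1 = 0.007780 mol.
mass of C6H8O6 = 0.007780 x 176.12 = 1.370 g.
% purity = 1.370 / 2.5635 x 100 = 53.5%.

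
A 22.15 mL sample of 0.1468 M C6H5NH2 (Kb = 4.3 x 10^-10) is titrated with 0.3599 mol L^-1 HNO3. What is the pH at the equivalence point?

n(C6H5NH2) = 0.1468 x 0.02215 = 0.003252 mol; V(HNO3) at equivalence = 0.003252/0.3599 = 0.009035 L.
At equivalence the base is fully converted to C6H5NH3+; total volume = 0.03118 L, so [C6H5NH3+] = 0.003252/0.03118 = 0.1043 M.
Ka(C6H5NH3+) = Kw/Kb = 1.0e-14 / 4.3 x 10^-10 = 2.33e-5.
[H^+] = sqrt(Ka x [C6H5NH3+]) = sqrt(2.33e-5 x 0.1043) = 0.00156 M.
pH = -log(0.00156) = 2.81.

2.81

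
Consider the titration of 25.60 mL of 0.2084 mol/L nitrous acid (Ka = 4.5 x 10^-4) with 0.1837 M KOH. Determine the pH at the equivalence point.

8.17

n(HNO2) = 0.2084 x 0.02560 = 0.005335 mol; V(KOH) at equivalence = 0.005335/0.1837 = 0.02904 L.
At equivalence all the acid is converted to NO2-; total volume = 0.02560 + 0.02904 = 0.05464 L, so [NO2-] = 0.005335/0.05464 = 0.09764 M.
Kb = Kw/Ka = 1.0e-14 / 4.5 x 10^-4 = 2.22e-11.
[OH^-] = sqrt(Kb x [NO2-]) = sqrt(2.22e-11 x 0.09764) = 1.47e-6 M.
pOH = 5.83, so pH = 14.00 - 5.83 = 8.17.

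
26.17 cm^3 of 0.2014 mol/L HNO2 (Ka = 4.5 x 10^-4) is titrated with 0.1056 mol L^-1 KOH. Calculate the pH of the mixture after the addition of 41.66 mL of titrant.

4.05

Initial n(HNO2) = 0.2014 x 0.02617 = 0.005271 mol.
n(KOH) added = 0.1056 x 0.04166 = 0.004399 mol, converting that many moles of HNO2 to NO2-.
Remaining n(HNO2) = 0.0008713 mol; n(NO2-) = 0.004399 mol.
By Henderson-Hasselbalch, pH = pKa + log([A^-]/[HA]) = 3.35 + log(0.004399/0.0008713) = 3.35 + (+0.70) = 4.05.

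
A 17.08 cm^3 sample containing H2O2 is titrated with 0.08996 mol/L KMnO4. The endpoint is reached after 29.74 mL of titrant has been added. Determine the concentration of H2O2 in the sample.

n(KMnO4) = 0.08996 x 0.02974 = 0.002675 mol.
From the balanced equation, 2 mol KMnO4 reacts with 5 mol H2O2, so n(H2O2) = 0.002675 x 5/2 = 0.006689 mol.
[H2O2] = 0.006689 / 0.01708 L = 0.392 M.

0.392 M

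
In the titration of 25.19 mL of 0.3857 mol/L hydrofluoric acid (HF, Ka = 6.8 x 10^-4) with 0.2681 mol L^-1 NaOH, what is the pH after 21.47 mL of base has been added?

Initial n(HF) = 0.3857 x 0.02519 = 0.009716 mol.
n(NaOH) added = 0.2681 x 0.02147 = 0.005756 mol, converting that many moles of HF to F-.
Remaining n(HF) = 0.003960 mol; n(F-) = 0.005756 mol.
By Henderson-Hasselbalch, pH = pKa + log([A^-]/[HA]) = 3.17 + log(0.005756/0.003960) = 3.17 + (+0.16) = 3.33.

3.33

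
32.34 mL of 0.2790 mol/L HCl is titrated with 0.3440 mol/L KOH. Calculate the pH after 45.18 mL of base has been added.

n(acid) = 0.2790 x 0.03234 = 0.009023 mol; n(KOH) added = 0.3440 x 0.04518 = 0.01554 mol.
Base is in excess by 0.01554 - 0.009023 = 0.006519 mol in a total volume of 0.07752 L.
[OH^-] = 0.006519/0.07752 = 0.08410 M, so pOH = 1.08 and pH = 14.00 - 1.08 = 12.92.

12.92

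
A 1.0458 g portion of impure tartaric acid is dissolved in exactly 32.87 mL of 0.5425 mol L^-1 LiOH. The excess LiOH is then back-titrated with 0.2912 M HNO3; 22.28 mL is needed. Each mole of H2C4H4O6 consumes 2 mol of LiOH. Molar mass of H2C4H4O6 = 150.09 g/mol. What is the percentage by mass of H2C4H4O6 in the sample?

81.4%

Total n(LiOH) added = 0.5425 x 0.03287 = 0.01783 mol.
n(HNO3) used = 0.2912 x 0.02228 = 0.006488 mol, which equals the excess n(LiOH).
So n(LiOH) consumed by the sample = 0.01783 - 0.006488 = 0.01134 mol.
n(H2C4H4O6) = 0.01134 / 2 = 0.005672 mol.
mass H2C4H4O6 = 0.005672 x 150.09 = 0.8513 g, so %H2C4H4O6 = 0.8513/1.0458 x 100 = 81.4%.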